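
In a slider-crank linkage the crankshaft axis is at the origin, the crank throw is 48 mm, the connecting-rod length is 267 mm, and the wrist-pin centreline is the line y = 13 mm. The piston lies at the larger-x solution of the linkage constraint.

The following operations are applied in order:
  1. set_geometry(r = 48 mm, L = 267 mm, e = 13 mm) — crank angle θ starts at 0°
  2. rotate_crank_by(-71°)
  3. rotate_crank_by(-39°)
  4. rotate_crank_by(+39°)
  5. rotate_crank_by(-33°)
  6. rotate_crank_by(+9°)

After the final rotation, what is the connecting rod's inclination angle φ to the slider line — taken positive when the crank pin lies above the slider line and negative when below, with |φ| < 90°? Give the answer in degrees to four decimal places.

-13.1664

set_geometry: r = 48 mm, L = 267 mm, e = 13 mm; θ ← 0°
rotate_crank_by(-71°): θ ← 0° -71° = -71°
rotate_crank_by(-39°): θ ← -71° -39° = -110°
rotate_crank_by(+39°): θ ← -110° +39° = -71°
rotate_crank_by(-33°): θ ← -71° -33° = -104°
rotate_crank_by(+9°): θ ← -104° +9° = -95°
crank pin P = (r cos θ, r sin θ) = (-4.183476, -47.817346)
h = r sin θ − e = -47.817346 − 13 = -60.817346
sin φ = h / L = -60.817346 / 267 = -0.22778032
φ = arcsin(-0.22778032) = -13.166425°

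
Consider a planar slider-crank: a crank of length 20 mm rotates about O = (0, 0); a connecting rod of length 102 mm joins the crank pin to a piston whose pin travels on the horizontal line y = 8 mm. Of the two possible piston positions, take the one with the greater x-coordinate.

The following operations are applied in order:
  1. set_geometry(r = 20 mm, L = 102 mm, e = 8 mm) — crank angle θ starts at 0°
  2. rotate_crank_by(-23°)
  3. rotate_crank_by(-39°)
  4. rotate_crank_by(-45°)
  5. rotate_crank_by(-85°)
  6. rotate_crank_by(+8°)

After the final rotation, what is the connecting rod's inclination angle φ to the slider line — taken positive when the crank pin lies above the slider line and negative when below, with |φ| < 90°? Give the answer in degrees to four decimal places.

set_geometry: r = 20 mm, L = 102 mm, e = 8 mm; θ ← 0°
rotate_crank_by(-23°): θ ← 0° -23° = -23°
rotate_crank_by(-39°): θ ← -23° -39° = -62°
rotate_crank_by(-45°): θ ← -62° -45° = -107°
rotate_crank_by(-85°): θ ← -107° -85° = -192°
rotate_crank_by(+8°): θ ← -192° +8° = -184°
crank pin P = (r cos θ, r sin θ) = (-19.951281, 1.395129)
h = r sin θ − e = 1.395129 − 8 = -6.604871
sin φ = h / L = -6.604871 / 102 = -0.06475363
φ = arcsin(-0.06475363) = -3.712708°

-3.7127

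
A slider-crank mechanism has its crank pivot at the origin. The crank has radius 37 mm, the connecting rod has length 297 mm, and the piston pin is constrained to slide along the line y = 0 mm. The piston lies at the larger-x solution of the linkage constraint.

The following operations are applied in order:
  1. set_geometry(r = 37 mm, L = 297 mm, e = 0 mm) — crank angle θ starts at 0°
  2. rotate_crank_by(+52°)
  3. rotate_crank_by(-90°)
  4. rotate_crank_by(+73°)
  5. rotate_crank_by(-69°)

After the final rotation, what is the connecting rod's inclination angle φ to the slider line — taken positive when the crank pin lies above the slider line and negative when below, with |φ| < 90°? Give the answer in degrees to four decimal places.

set_geometry: r = 37 mm, L = 297 mm, e = 0 mm; θ ← 0°
rotate_crank_by(+52°): θ ← 0° +52° = 52°
rotate_crank_by(-90°): θ ← 52° -90° = -38°
rotate_crank_by(+73°): θ ← -38° +73° = 35°
rotate_crank_by(-69°): θ ← 35° -69° = -34°
crank pin P = (r cos θ, r sin θ) = (30.674390, -20.690137)
h = r sin θ − e = -20.690137 − 0 = -20.690137
sin φ = h / L = -20.690137 / 297 = -0.06966376
φ = arcsin(-0.06966376) = -3.994675°

-3.9947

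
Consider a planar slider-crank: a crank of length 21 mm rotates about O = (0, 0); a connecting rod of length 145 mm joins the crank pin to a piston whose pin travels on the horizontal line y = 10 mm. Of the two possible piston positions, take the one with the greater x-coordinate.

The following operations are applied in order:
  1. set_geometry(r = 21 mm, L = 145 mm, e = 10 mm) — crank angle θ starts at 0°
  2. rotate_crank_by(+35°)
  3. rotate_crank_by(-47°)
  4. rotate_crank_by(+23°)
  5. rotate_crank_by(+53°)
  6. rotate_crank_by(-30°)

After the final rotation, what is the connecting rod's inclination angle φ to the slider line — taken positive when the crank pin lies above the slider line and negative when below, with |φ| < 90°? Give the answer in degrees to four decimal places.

0.6888

set_geometry: r = 21 mm, L = 145 mm, e = 10 mm; θ ← 0°
rotate_crank_by(+35°): θ ← 0° +35° = 35°
rotate_crank_by(-47°): θ ← 35° -47° = -12°
rotate_crank_by(+23°): θ ← -12° +23° = 11°
rotate_crank_by(+53°): θ ← 11° +53° = 64°
rotate_crank_by(-30°): θ ← 64° -30° = 34°
crank pin P = (r cos θ, r sin θ) = (17.409789, 11.743051)
h = r sin θ − e = 11.743051 − 10 = 1.743051
sin φ = h / L = 1.743051 / 145 = 0.01202104
φ = arcsin(0.01202104) = 0.688772°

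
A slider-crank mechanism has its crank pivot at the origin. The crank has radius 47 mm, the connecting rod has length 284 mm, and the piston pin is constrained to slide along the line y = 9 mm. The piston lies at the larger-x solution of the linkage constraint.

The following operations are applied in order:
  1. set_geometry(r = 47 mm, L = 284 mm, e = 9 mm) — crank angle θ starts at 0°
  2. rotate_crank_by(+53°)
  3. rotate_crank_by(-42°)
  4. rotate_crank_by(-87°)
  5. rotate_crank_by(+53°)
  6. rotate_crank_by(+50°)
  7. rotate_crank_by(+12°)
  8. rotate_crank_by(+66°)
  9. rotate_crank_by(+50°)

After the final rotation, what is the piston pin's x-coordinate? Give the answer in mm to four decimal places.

241.1957

set_geometry: r = 47 mm, L = 284 mm, e = 9 mm; θ ← 0°
rotate_crank_by(+53°): θ ← 0° +53° = 53°
rotate_crank_by(-42°): θ ← 53° -42° = 11°
rotate_crank_by(-87°): θ ← 11° -87° = -76°
rotate_crank_by(+53°): θ ← -76° +53° = -23°
rotate_crank_by(+50°): θ ← -23° +50° = 27°
rotate_crank_by(+12°): θ ← 27° +12° = 39°
rotate_crank_by(+66°): θ ← 39° +66° = 105°
rotate_crank_by(+50°): θ ← 105° +50° = 155°
crank pin P = (r cos θ, r sin θ) = (-42.596466, 19.863058)
h = r sin θ − e = 19.863058 − 9 = 10.863058
x = r cos θ + √(L² − h²) = -42.596466 + √(80656.0 − 118.0060) = -42.596466 + 283.792167 = 241.195701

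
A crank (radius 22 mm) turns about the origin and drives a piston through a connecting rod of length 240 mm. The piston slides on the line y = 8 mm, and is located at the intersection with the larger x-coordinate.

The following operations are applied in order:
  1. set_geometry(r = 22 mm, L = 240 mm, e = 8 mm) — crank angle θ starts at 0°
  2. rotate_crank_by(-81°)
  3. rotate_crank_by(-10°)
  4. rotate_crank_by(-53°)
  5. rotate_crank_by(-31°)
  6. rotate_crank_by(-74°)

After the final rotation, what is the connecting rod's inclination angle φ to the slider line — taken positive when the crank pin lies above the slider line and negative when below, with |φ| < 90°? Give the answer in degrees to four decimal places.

2.9948

set_geometry: r = 22 mm, L = 240 mm, e = 8 mm; θ ← 0°
rotate_crank_by(-81°): θ ← 0° -81° = -81°
rotate_crank_by(-10°): θ ← -81° -10° = -91°
rotate_crank_by(-53°): θ ← -91° -53° = -144°
rotate_crank_by(-31°): θ ← -144° -31° = -175°
rotate_crank_by(-74°): θ ← -175° -74° = -249°
crank pin P = (r cos θ, r sin θ) = (-7.884095, 20.538769)
h = r sin θ − e = 20.538769 − 8 = 12.538769
sin φ = h / L = 12.538769 / 240 = 0.05224487
φ = arcsin(0.05224487) = 2.994774°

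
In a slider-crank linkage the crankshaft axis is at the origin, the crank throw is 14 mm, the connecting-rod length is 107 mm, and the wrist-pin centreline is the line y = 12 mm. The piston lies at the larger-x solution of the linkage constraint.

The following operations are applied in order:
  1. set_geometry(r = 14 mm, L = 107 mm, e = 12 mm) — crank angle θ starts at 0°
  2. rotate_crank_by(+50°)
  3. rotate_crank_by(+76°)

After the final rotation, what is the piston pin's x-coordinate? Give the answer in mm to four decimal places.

98.7689

set_geometry: r = 14 mm, L = 107 mm, e = 12 mm; θ ← 0°
rotate_crank_by(+50°): θ ← 0° +50° = 50°
rotate_crank_by(+76°): θ ← 50° +76° = 126°
crank pin P = (r cos θ, r sin θ) = (-8.228994, 11.326238)
h = r sin θ − e = 11.326238 − 12 = -0.673762
x = r cos θ + √(L² − h²) = -8.228994 + √(11449.0 − 0.4540) = -8.228994 + 106.997879 = 98.768885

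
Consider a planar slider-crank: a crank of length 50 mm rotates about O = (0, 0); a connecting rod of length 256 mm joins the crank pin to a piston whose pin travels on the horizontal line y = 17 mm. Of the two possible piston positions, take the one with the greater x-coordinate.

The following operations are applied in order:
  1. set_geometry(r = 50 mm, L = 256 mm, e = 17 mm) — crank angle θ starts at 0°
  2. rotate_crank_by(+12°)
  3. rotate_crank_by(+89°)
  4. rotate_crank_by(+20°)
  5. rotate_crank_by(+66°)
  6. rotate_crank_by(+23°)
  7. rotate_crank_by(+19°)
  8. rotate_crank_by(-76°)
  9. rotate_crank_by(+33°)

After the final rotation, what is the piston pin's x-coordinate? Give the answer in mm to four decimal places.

set_geometry: r = 50 mm, L = 256 mm, e = 17 mm; θ ← 0°
rotate_crank_by(+12°): θ ← 0° +12° = 12°
rotate_crank_by(+89°): θ ← 12° +89° = 101°
rotate_crank_by(+20°): θ ← 101° +20° = 121°
rotate_crank_by(+66°): θ ← 121° +66° = 187°
rotate_crank_by(+23°): θ ← 187° +23° = 210°
rotate_crank_by(+19°): θ ← 210° +19° = 229°
rotate_crank_by(-76°): θ ← 229° -76° = 153°
rotate_crank_by(+33°): θ ← 153° +33° = 186°
crank pin P = (r cos θ, r sin θ) = (-49.726095, -5.226423)
h = r sin θ − e = -5.226423 − 17 = -22.226423
x = r cos θ + √(L² − h²) = -49.726095 + √(65536.0 − 494.0139) = -49.726095 + 255.033304 = 205.307209

205.3072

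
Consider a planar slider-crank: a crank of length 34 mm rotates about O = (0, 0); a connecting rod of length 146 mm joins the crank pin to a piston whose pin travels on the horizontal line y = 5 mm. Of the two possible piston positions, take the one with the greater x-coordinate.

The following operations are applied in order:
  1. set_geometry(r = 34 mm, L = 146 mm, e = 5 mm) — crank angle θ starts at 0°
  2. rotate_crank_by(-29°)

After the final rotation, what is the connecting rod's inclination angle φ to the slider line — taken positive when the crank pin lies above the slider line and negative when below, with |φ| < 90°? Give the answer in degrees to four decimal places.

set_geometry: r = 34 mm, L = 146 mm, e = 5 mm; θ ← 0°
rotate_crank_by(-29°): θ ← 0° -29° = -29°
crank pin P = (r cos θ, r sin θ) = (29.737070, -16.483527)
h = r sin θ − e = -16.483527 − 5 = -21.483527
sin φ = h / L = -21.483527 / 146 = -0.14714745
φ = arcsin(-0.14714745) = -8.461653°

-8.4617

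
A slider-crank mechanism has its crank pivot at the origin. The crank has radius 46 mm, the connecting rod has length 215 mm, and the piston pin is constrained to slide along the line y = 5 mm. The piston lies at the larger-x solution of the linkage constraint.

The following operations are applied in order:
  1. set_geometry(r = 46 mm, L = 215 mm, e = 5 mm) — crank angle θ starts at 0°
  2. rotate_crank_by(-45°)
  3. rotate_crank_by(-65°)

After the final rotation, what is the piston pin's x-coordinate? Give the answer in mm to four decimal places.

set_geometry: r = 46 mm, L = 215 mm, e = 5 mm; θ ← 0°
rotate_crank_by(-45°): θ ← 0° -45° = -45°
rotate_crank_by(-65°): θ ← -45° -65° = -110°
crank pin P = (r cos θ, r sin θ) = (-15.732927, -43.225861)
h = r sin θ − e = -43.225861 − 5 = -48.225861
x = r cos θ + √(L² − h²) = -15.732927 + √(46225.0 − 2325.7336) = -15.732927 + 209.521518 = 193.788591

193.7886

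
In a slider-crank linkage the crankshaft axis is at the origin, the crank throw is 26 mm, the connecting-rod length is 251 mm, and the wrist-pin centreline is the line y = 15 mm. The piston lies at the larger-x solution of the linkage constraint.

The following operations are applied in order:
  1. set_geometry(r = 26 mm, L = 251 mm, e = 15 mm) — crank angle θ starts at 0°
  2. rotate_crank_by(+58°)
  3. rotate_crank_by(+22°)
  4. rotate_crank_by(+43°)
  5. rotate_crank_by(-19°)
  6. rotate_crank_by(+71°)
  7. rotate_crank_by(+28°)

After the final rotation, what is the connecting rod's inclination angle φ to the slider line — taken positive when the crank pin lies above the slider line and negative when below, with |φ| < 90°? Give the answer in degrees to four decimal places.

set_geometry: r = 26 mm, L = 251 mm, e = 15 mm; θ ← 0°
rotate_crank_by(+58°): θ ← 0° +58° = 58°
rotate_crank_by(+22°): θ ← 58° +22° = 80°
rotate_crank_by(+43°): θ ← 80° +43° = 123°
rotate_crank_by(-19°): θ ← 123° -19° = 104°
rotate_crank_by(+71°): θ ← 104° +71° = 175°
rotate_crank_by(+28°): θ ← 175° +28° = 203°
crank pin P = (r cos θ, r sin θ) = (-23.933126, -10.159009)
h = r sin θ − e = -10.159009 − 15 = -25.159009
sin φ = h / L = -25.159009 / 251 = -0.10023510
φ = arcsin(-0.10023510) = -5.752709°

-5.7527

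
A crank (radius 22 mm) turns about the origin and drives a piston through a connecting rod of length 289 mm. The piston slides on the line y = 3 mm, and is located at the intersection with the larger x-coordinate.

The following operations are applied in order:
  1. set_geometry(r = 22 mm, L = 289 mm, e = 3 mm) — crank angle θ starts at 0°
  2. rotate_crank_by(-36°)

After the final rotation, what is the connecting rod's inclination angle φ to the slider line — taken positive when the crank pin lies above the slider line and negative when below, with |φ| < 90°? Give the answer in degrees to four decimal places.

-3.1601

set_geometry: r = 22 mm, L = 289 mm, e = 3 mm; θ ← 0°
rotate_crank_by(-36°): θ ← 0° -36° = -36°
crank pin P = (r cos θ, r sin θ) = (17.798374, -12.931276)
h = r sin θ − e = -12.931276 − 3 = -15.931276
sin φ = h / L = -15.931276 / 289 = -0.05512552
φ = arcsin(-0.05512552) = -3.160062°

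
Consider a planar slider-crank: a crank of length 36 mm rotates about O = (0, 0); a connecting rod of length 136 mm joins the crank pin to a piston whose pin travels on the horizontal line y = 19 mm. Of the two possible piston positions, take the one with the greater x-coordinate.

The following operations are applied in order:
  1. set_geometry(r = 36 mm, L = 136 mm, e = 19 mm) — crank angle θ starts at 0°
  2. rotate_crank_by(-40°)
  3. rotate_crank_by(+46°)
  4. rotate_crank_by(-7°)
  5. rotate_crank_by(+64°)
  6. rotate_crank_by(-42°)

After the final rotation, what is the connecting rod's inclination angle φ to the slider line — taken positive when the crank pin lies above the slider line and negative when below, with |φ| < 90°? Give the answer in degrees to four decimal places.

-2.5702

set_geometry: r = 36 mm, L = 136 mm, e = 19 mm; θ ← 0°
rotate_crank_by(-40°): θ ← 0° -40° = -40°
rotate_crank_by(+46°): θ ← -40° +46° = 6°
rotate_crank_by(-7°): θ ← 6° -7° = -1°
rotate_crank_by(+64°): θ ← -1° +64° = 63°
rotate_crank_by(-42°): θ ← 63° -42° = 21°
crank pin P = (r cos θ, r sin θ) = (33.608895, 12.901246)
h = r sin θ − e = 12.901246 − 19 = -6.098754
sin φ = h / L = -6.098754 / 136 = -0.04484378
φ = arcsin(-0.04484378) = -2.570221°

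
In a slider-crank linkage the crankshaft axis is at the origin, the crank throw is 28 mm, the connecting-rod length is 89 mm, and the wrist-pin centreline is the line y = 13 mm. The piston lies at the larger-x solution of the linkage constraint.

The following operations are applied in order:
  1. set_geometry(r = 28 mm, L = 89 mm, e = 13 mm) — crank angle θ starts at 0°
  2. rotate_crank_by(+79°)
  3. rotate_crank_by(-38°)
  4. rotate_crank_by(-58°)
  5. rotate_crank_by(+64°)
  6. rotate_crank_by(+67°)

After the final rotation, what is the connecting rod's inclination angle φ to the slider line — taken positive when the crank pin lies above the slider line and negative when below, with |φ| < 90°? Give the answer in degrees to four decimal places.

set_geometry: r = 28 mm, L = 89 mm, e = 13 mm; θ ← 0°
rotate_crank_by(+79°): θ ← 0° +79° = 79°
rotate_crank_by(-38°): θ ← 79° -38° = 41°
rotate_crank_by(-58°): θ ← 41° -58° = -17°
rotate_crank_by(+64°): θ ← -17° +64° = 47°
rotate_crank_by(+67°): θ ← 47° +67° = 114°
crank pin P = (r cos θ, r sin θ) = (-11.388626, 25.579273)
h = r sin θ − e = 25.579273 − 13 = 12.579273
sin φ = h / L = 12.579273 / 89 = 0.14134014
φ = arcsin(0.14134014) = 8.125402°

8.1254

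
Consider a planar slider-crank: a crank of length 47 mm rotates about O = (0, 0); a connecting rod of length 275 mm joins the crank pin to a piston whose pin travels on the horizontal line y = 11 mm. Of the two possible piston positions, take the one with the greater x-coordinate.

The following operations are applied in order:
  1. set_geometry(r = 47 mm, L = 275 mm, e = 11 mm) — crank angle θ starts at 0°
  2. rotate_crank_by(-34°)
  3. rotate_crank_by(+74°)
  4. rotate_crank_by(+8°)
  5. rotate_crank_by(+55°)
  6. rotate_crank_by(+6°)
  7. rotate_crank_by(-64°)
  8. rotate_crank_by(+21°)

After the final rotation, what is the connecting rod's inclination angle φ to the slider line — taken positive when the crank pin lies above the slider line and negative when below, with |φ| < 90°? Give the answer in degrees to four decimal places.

set_geometry: r = 47 mm, L = 275 mm, e = 11 mm; θ ← 0°
rotate_crank_by(-34°): θ ← 0° -34° = -34°
rotate_crank_by(+74°): θ ← -34° +74° = 40°
rotate_crank_by(+8°): θ ← 40° +8° = 48°
rotate_crank_by(+55°): θ ← 48° +55° = 103°
rotate_crank_by(+6°): θ ← 103° +6° = 109°
rotate_crank_by(-64°): θ ← 109° -64° = 45°
rotate_crank_by(+21°): θ ← 45° +21° = 66°
crank pin P = (r cos θ, r sin θ) = (19.116622, 42.936637)
h = r sin θ − e = 42.936637 − 11 = 31.936637
sin φ = h / L = 31.936637 / 275 = 0.11613322
φ = arcsin(0.11613322) = 6.668992°

6.6690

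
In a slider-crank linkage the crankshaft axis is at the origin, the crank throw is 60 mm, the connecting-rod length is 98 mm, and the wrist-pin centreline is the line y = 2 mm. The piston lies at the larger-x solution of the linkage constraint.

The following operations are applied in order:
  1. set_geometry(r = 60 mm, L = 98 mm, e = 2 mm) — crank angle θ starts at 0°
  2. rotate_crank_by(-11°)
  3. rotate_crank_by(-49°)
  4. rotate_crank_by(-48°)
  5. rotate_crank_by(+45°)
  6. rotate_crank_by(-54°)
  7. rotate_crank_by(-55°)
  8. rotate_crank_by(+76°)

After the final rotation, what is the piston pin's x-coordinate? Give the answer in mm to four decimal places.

69.8903

set_geometry: r = 60 mm, L = 98 mm, e = 2 mm; θ ← 0°
rotate_crank_by(-11°): θ ← 0° -11° = -11°
rotate_crank_by(-49°): θ ← -11° -49° = -60°
rotate_crank_by(-48°): θ ← -60° -48° = -108°
rotate_crank_by(+45°): θ ← -108° +45° = -63°
rotate_crank_by(-54°): θ ← -63° -54° = -117°
rotate_crank_by(-55°): θ ← -117° -55° = -172°
rotate_crank_by(+76°): θ ← -172° +76° = -96°
crank pin P = (r cos θ, r sin θ) = (-6.271708, -59.671314)
h = r sin θ − e = -59.671314 − 2 = -61.671314
x = r cos θ + √(L² − h²) = -6.271708 + √(9604.0 − 3803.3509) = -6.271708 + 76.161992 = 69.890284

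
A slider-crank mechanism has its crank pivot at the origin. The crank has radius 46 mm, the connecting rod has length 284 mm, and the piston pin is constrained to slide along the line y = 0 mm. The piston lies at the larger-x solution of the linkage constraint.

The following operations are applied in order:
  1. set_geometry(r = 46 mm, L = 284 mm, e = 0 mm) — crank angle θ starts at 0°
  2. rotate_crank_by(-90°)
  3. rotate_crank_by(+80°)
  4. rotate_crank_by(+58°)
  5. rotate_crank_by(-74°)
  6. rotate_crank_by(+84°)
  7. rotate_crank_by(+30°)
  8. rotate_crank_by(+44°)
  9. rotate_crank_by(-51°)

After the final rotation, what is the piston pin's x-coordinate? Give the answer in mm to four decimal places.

set_geometry: r = 46 mm, L = 284 mm, e = 0 mm; θ ← 0°
rotate_crank_by(-90°): θ ← 0° -90° = -90°
rotate_crank_by(+80°): θ ← -90° +80° = -10°
rotate_crank_by(+58°): θ ← -10° +58° = 48°
rotate_crank_by(-74°): θ ← 48° -74° = -26°
rotate_crank_by(+84°): θ ← -26° +84° = 58°
rotate_crank_by(+30°): θ ← 58° +30° = 88°
rotate_crank_by(+44°): θ ← 88° +44° = 132°
rotate_crank_by(-51°): θ ← 132° -51° = 81°
crank pin P = (r cos θ, r sin θ) = (7.195985, 45.433664)
h = r sin θ − e = 45.433664 − 0 = 45.433664
x = r cos θ + √(L² − h²) = 7.195985 + √(80656.0 − 2064.2178) = 7.195985 + 280.342259 = 287.538244

287.5382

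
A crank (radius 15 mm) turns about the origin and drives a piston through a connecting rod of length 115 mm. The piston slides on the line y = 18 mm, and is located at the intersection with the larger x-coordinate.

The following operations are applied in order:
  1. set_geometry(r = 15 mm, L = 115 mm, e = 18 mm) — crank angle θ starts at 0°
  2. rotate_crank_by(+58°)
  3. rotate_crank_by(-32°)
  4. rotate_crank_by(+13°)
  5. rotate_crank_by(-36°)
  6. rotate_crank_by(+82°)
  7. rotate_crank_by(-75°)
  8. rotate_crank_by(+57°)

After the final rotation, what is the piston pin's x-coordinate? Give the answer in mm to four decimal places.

120.7845

set_geometry: r = 15 mm, L = 115 mm, e = 18 mm; θ ← 0°
rotate_crank_by(+58°): θ ← 0° +58° = 58°
rotate_crank_by(-32°): θ ← 58° -32° = 26°
rotate_crank_by(+13°): θ ← 26° +13° = 39°
rotate_crank_by(-36°): θ ← 39° -36° = 3°
rotate_crank_by(+82°): θ ← 3° +82° = 85°
rotate_crank_by(-75°): θ ← 85° -75° = 10°
rotate_crank_by(+57°): θ ← 10° +57° = 67°
crank pin P = (r cos θ, r sin θ) = (5.860967, 13.807573)
h = r sin θ − e = 13.807573 − 18 = -4.192427
x = r cos θ + √(L² − h²) = 5.860967 + √(13225.0 − 17.5764) = 5.860967 + 114.923555 = 120.784522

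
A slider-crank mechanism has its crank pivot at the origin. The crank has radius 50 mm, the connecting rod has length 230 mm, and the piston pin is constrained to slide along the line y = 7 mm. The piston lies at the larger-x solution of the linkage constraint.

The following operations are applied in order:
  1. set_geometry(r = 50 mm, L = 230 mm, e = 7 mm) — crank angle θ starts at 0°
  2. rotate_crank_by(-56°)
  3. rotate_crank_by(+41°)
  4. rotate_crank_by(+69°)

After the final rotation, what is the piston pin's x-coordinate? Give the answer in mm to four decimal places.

set_geometry: r = 50 mm, L = 230 mm, e = 7 mm; θ ← 0°
rotate_crank_by(-56°): θ ← 0° -56° = -56°
rotate_crank_by(+41°): θ ← -56° +41° = -15°
rotate_crank_by(+69°): θ ← -15° +69° = 54°
crank pin P = (r cos θ, r sin θ) = (29.389263, 40.450850)
h = r sin θ − e = 40.450850 − 7 = 33.450850
x = r cos θ + √(L² − h²) = 29.389263 + √(52900.0 − 1118.9593) = 29.389263 + 227.554478 = 256.943741

256.9437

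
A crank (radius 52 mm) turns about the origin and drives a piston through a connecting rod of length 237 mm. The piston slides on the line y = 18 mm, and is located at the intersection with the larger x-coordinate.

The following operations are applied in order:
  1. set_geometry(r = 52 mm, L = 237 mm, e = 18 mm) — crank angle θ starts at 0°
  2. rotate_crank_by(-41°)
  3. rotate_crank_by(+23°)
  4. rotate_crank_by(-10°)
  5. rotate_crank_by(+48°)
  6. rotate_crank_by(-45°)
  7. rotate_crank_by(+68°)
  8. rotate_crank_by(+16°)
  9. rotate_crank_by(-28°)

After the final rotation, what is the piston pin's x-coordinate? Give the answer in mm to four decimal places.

set_geometry: r = 52 mm, L = 237 mm, e = 18 mm; θ ← 0°
rotate_crank_by(-41°): θ ← 0° -41° = -41°
rotate_crank_by(+23°): θ ← -41° +23° = -18°
rotate_crank_by(-10°): θ ← -18° -10° = -28°
rotate_crank_by(+48°): θ ← -28° +48° = 20°
rotate_crank_by(-45°): θ ← 20° -45° = -25°
rotate_crank_by(+68°): θ ← -25° +68° = 43°
rotate_crank_by(+16°): θ ← 43° +16° = 59°
rotate_crank_by(-28°): θ ← 59° -28° = 31°
crank pin P = (r cos θ, r sin θ) = (44.572700, 26.781980)
h = r sin θ − e = 26.781980 − 18 = 8.781980
x = r cos θ + √(L² − h²) = 44.572700 + √(56169.0 − 77.1232) = 44.572700 + 236.837237 = 281.409937

281.4099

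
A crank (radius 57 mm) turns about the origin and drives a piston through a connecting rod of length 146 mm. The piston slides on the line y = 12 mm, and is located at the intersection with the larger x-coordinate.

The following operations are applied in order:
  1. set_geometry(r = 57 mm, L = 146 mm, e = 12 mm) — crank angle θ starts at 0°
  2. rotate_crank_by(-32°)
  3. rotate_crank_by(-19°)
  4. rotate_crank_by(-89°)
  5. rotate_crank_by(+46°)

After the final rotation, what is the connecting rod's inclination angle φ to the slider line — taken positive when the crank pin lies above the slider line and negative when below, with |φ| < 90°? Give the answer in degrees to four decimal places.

-28.1416

set_geometry: r = 57 mm, L = 146 mm, e = 12 mm; θ ← 0°
rotate_crank_by(-32°): θ ← 0° -32° = -32°
rotate_crank_by(-19°): θ ← -32° -19° = -51°
rotate_crank_by(-89°): θ ← -51° -89° = -140°
rotate_crank_by(+46°): θ ← -140° +46° = -94°
crank pin P = (r cos θ, r sin θ) = (-3.976119, -56.861151)
h = r sin θ − e = -56.861151 − 12 = -68.861151
sin φ = h / L = -68.861151 / 146 = -0.47165172
φ = arcsin(-0.47165172) = -28.141567°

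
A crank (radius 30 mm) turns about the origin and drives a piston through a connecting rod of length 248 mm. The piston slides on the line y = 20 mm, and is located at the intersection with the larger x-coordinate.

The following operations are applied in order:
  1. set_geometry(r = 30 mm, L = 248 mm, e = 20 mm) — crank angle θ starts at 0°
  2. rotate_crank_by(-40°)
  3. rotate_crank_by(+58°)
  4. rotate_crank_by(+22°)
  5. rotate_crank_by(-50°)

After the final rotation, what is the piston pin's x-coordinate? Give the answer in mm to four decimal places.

set_geometry: r = 30 mm, L = 248 mm, e = 20 mm; θ ← 0°
rotate_crank_by(-40°): θ ← 0° -40° = -40°
rotate_crank_by(+58°): θ ← -40° +58° = 18°
rotate_crank_by(+22°): θ ← 18° +22° = 40°
rotate_crank_by(-50°): θ ← 40° -50° = -10°
crank pin P = (r cos θ, r sin θ) = (29.544233, -5.209445)
h = r sin θ − e = -5.209445 − 20 = -25.209445
x = r cos θ + √(L² − h²) = 29.544233 + √(61504.0 − 635.5161) = 29.544233 + 246.715390 = 276.259623

276.2596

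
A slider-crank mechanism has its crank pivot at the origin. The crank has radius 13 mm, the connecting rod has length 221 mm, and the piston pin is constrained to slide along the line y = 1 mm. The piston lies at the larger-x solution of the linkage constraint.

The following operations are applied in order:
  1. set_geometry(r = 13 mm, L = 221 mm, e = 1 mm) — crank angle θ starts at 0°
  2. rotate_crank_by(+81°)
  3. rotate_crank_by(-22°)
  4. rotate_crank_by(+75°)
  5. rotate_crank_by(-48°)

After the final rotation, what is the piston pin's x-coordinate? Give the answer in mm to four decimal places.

221.5825

set_geometry: r = 13 mm, L = 221 mm, e = 1 mm; θ ← 0°
rotate_crank_by(+81°): θ ← 0° +81° = 81°
rotate_crank_by(-22°): θ ← 81° -22° = 59°
rotate_crank_by(+75°): θ ← 59° +75° = 134°
rotate_crank_by(-48°): θ ← 134° -48° = 86°
crank pin P = (r cos θ, r sin θ) = (0.906834, 12.968333)
h = r sin θ − e = 12.968333 − 1 = 11.968333
x = r cos θ + √(L² − h²) = 0.906834 + √(48841.0 − 143.2410) = 0.906834 + 220.675687 = 221.582522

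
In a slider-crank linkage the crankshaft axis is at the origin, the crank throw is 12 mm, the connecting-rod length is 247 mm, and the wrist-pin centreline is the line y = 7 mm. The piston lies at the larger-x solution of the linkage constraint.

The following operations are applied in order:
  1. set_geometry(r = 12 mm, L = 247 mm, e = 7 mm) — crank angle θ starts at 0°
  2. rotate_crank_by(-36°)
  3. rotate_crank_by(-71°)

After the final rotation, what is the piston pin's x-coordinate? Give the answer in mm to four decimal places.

242.7996

set_geometry: r = 12 mm, L = 247 mm, e = 7 mm; θ ← 0°
rotate_crank_by(-36°): θ ← 0° -36° = -36°
rotate_crank_by(-71°): θ ← -36° -71° = -107°
crank pin P = (r cos θ, r sin θ) = (-3.508460, -11.475657)
h = r sin θ − e = -11.475657 − 7 = -18.475657
x = r cos θ + √(L² − h²) = -3.508460 + √(61009.0 − 341.3499) = -3.508460 + 246.308039 = 242.799579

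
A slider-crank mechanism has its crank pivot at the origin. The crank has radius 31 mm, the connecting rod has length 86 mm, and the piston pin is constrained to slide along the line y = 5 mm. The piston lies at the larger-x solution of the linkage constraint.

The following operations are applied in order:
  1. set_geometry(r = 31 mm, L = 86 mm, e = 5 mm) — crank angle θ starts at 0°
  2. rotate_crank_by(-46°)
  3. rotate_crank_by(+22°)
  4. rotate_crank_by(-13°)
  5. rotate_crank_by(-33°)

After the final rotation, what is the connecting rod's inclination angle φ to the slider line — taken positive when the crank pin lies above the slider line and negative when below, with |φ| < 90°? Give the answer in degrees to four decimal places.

set_geometry: r = 31 mm, L = 86 mm, e = 5 mm; θ ← 0°
rotate_crank_by(-46°): θ ← 0° -46° = -46°
rotate_crank_by(+22°): θ ← -46° +22° = -24°
rotate_crank_by(-13°): θ ← -24° -13° = -37°
rotate_crank_by(-33°): θ ← -37° -33° = -70°
crank pin P = (r cos θ, r sin θ) = (10.602624, -29.130471)
h = r sin θ − e = -29.130471 − 5 = -34.130471
sin φ = h / L = -34.130471 / 86 = -0.39686594
φ = arcsin(-0.39686594) = -23.382399°

-23.3824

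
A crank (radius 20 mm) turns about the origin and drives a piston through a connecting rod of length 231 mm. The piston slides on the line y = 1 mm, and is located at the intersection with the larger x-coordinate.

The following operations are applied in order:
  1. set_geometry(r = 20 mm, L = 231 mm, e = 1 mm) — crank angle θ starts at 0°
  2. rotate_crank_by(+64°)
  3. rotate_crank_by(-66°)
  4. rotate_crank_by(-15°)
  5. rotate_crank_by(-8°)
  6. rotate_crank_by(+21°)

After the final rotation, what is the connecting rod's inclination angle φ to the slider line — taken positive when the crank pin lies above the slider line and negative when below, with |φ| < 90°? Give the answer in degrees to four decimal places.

set_geometry: r = 20 mm, L = 231 mm, e = 1 mm; θ ← 0°
rotate_crank_by(+64°): θ ← 0° +64° = 64°
rotate_crank_by(-66°): θ ← 64° -66° = -2°
rotate_crank_by(-15°): θ ← -2° -15° = -17°
rotate_crank_by(-8°): θ ← -17° -8° = -25°
rotate_crank_by(+21°): θ ← -25° +21° = -4°
crank pin P = (r cos θ, r sin θ) = (19.951281, -1.395129)
h = r sin θ − e = -1.395129 − 1 = -2.395129
sin φ = h / L = -2.395129 / 231 = -0.01036853
φ = arcsin(-0.01036853) = -0.594083°

-0.5941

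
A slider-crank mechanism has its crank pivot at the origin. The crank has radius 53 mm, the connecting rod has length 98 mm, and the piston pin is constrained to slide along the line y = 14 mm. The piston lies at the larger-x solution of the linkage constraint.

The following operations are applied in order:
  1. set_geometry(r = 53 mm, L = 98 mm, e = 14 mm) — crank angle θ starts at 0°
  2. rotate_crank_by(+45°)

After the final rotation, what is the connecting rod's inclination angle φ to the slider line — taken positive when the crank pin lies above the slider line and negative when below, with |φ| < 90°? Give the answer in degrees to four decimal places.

set_geometry: r = 53 mm, L = 98 mm, e = 14 mm; θ ← 0°
rotate_crank_by(+45°): θ ← 0° +45° = 45°
crank pin P = (r cos θ, r sin θ) = (37.476659, 37.476659)
h = r sin θ − e = 37.476659 − 14 = 23.476659
sin φ = h / L = 23.476659 / 98 = 0.23955775
φ = arcsin(0.23955775) = 13.860440°

13.8604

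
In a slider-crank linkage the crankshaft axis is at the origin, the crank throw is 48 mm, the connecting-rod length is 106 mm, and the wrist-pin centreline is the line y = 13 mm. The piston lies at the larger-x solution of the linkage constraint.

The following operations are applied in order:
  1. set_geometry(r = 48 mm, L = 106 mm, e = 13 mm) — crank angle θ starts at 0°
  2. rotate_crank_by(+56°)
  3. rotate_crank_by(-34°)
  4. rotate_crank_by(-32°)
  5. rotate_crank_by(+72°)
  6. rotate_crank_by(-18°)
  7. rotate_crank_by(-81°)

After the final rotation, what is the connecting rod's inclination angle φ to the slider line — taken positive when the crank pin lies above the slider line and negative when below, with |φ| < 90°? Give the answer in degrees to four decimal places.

-23.2760

set_geometry: r = 48 mm, L = 106 mm, e = 13 mm; θ ← 0°
rotate_crank_by(+56°): θ ← 0° +56° = 56°
rotate_crank_by(-34°): θ ← 56° -34° = 22°
rotate_crank_by(-32°): θ ← 22° -32° = -10°
rotate_crank_by(+72°): θ ← -10° +72° = 62°
rotate_crank_by(-18°): θ ← 62° -18° = 44°
rotate_crank_by(-81°): θ ← 44° -81° = -37°
crank pin P = (r cos θ, r sin θ) = (38.334504, -28.887121)
h = r sin θ − e = -28.887121 − 13 = -41.887121
sin φ = h / L = -41.887121 / 106 = -0.39516152
φ = arcsin(-0.39516152) = -23.276048°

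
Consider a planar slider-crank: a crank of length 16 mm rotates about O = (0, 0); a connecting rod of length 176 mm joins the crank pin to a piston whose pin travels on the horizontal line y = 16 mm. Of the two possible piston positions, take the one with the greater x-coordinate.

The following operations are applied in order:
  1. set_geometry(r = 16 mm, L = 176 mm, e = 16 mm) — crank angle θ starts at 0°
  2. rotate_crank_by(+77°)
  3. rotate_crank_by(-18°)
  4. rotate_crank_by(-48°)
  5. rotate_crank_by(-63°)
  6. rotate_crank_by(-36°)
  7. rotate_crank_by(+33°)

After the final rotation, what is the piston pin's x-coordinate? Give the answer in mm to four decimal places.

182.7538

set_geometry: r = 16 mm, L = 176 mm, e = 16 mm; θ ← 0°
rotate_crank_by(+77°): θ ← 0° +77° = 77°
rotate_crank_by(-18°): θ ← 77° -18° = 59°
rotate_crank_by(-48°): θ ← 59° -48° = 11°
rotate_crank_by(-63°): θ ← 11° -63° = -52°
rotate_crank_by(-36°): θ ← -52° -36° = -88°
rotate_crank_by(+33°): θ ← -88° +33° = -55°
crank pin P = (r cos θ, r sin θ) = (9.177223, -13.106433)
h = r sin θ − e = -13.106433 − 16 = -29.106433
x = r cos θ + √(L² − h²) = 9.177223 + √(30976.0 − 847.1844) = 9.177223 + 173.576541 = 182.753764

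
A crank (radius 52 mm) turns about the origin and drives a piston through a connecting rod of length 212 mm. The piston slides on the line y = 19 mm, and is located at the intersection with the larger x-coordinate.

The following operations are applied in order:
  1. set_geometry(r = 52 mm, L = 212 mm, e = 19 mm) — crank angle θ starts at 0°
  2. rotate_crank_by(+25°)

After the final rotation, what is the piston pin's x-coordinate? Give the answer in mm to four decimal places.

set_geometry: r = 52 mm, L = 212 mm, e = 19 mm; θ ← 0°
rotate_crank_by(+25°): θ ← 0° +25° = 25°
crank pin P = (r cos θ, r sin θ) = (47.128005, 21.976150)
h = r sin θ − e = 21.976150 − 19 = 2.976150
x = r cos θ + √(L² − h²) = 47.128005 + √(44944.0 − 8.8575) = 47.128005 + 211.979109 = 259.107114

259.1071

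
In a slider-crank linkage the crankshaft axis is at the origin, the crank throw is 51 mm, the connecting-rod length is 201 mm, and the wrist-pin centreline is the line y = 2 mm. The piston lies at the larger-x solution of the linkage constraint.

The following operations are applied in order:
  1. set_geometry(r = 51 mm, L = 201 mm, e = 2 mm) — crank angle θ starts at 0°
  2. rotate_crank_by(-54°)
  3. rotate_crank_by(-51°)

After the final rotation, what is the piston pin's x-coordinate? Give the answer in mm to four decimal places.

set_geometry: r = 51 mm, L = 201 mm, e = 2 mm; θ ← 0°
rotate_crank_by(-54°): θ ← 0° -54° = -54°
rotate_crank_by(-51°): θ ← -54° -51° = -105°
crank pin P = (r cos θ, r sin θ) = (-13.199771, -49.262217)
h = r sin θ − e = -49.262217 − 2 = -51.262217
x = r cos θ + √(L² − h²) = -13.199771 + √(40401.0 − 2627.8149) = -13.199771 + 194.353248 = 181.153477

181.1535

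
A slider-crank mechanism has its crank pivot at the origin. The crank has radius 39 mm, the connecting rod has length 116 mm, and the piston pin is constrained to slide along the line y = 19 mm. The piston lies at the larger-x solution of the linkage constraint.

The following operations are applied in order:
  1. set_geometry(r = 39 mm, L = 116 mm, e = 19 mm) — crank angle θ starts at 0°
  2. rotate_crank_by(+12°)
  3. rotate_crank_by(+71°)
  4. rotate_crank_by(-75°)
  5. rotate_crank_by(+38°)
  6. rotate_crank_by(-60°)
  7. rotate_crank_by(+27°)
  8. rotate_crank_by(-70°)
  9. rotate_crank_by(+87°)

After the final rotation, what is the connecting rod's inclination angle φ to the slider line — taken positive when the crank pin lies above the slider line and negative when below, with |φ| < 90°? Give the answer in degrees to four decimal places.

set_geometry: r = 39 mm, L = 116 mm, e = 19 mm; θ ← 0°
rotate_crank_by(+12°): θ ← 0° +12° = 12°
rotate_crank_by(+71°): θ ← 12° +71° = 83°
rotate_crank_by(-75°): θ ← 83° -75° = 8°
rotate_crank_by(+38°): θ ← 8° +38° = 46°
rotate_crank_by(-60°): θ ← 46° -60° = -14°
rotate_crank_by(+27°): θ ← -14° +27° = 13°
rotate_crank_by(-70°): θ ← 13° -70° = -57°
rotate_crank_by(+87°): θ ← -57° +87° = 30°
crank pin P = (r cos θ, r sin θ) = (33.774991, 19.500000)
h = r sin θ − e = 19.500000 − 19 = 0.500000
sin φ = h / L = 0.500000 / 116 = 0.00431034
φ = arcsin(0.00431034) = 0.246965°

0.2470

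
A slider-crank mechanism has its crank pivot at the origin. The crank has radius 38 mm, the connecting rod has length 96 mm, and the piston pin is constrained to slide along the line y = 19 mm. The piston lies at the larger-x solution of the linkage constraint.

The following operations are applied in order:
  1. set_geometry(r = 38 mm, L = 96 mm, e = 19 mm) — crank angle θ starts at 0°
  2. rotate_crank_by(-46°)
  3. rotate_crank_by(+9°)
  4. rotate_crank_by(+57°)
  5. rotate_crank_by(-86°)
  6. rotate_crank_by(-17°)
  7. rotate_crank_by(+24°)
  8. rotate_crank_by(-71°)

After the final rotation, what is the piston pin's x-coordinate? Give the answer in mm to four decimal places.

58.6491

set_geometry: r = 38 mm, L = 96 mm, e = 19 mm; θ ← 0°
rotate_crank_by(-46°): θ ← 0° -46° = -46°
rotate_crank_by(+9°): θ ← -46° +9° = -37°
rotate_crank_by(+57°): θ ← -37° +57° = 20°
rotate_crank_by(-86°): θ ← 20° -86° = -66°
rotate_crank_by(-17°): θ ← -66° -17° = -83°
rotate_crank_by(+24°): θ ← -83° +24° = -59°
rotate_crank_by(-71°): θ ← -59° -71° = -130°
crank pin P = (r cos θ, r sin θ) = (-24.425929, -29.109689)
h = r sin θ − e = -29.109689 − 19 = -48.109689
x = r cos θ + √(L² − h²) = -24.425929 + √(9216.0 − 2314.5422) = -24.425929 + 83.075013 = 58.649084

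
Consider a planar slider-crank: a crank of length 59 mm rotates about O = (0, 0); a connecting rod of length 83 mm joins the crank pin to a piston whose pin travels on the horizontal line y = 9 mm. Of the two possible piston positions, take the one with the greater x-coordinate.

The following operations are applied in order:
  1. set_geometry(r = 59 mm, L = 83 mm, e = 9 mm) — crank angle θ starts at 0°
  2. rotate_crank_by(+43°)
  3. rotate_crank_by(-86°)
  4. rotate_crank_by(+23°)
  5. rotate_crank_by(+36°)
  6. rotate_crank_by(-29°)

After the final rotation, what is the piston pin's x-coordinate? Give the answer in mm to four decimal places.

set_geometry: r = 59 mm, L = 83 mm, e = 9 mm; θ ← 0°
rotate_crank_by(+43°): θ ← 0° +43° = 43°
rotate_crank_by(-86°): θ ← 43° -86° = -43°
rotate_crank_by(+23°): θ ← -43° +23° = -20°
rotate_crank_by(+36°): θ ← -20° +36° = 16°
rotate_crank_by(-29°): θ ← 16° -29° = -13°
crank pin P = (r cos θ, r sin θ) = (57.487834, -13.272112)
h = r sin θ − e = -13.272112 − 9 = -22.272112
x = r cos θ + √(L² − h²) = 57.487834 + √(6889.0 − 496.0470) = 57.487834 + 79.955944 = 137.443778

137.4438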